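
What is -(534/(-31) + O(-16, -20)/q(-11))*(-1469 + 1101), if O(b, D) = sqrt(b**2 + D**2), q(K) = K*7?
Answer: -196512/31 - 1472*sqrt(41)/77 ≈ -6461.5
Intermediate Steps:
q(K) = 7*K
O(b, D) = sqrt(D**2 + b**2)
-(534/(-31) + O(-16, -20)/q(-11))*(-1469 + 1101) = -(534/(-31) + sqrt((-20)**2 + (-16)**2)/((7*(-11))))*(-1469 + 1101) = -(534*(-1/31) + sqrt(400 + 256)/(-77))*(-368) = -(-534/31 + sqrt(656)*(-1/77))*(-368) = -(-534/31 + (4*sqrt(41))*(-1/77))*(-368) = -(-534/31 - 4*sqrt(41)/77)*(-368) = -(196512/31 + 1472*sqrt(41)/77) = -196512/31 - 1472*sqrt(41)/77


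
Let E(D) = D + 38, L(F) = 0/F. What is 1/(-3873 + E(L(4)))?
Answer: -1/3835 ≈ -0.00026076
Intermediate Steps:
L(F) = 0
E(D) = 38 + D
1/(-3873 + E(L(4))) = 1/(-3873 + (38 + 0)) = 1/(-3873 + 38) = 1/(-3835) = -1/3835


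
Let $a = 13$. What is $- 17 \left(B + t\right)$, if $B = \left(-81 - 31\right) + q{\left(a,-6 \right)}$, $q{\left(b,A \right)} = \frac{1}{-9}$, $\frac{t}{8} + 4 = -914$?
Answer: $\frac{1140785}{9} \approx 1.2675 \cdot 10^{5}$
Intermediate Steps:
$t = -7344$ ($t = -32 + 8 \left(-914\right) = -32 - 7312 = -7344$)
$q{\left(b,A \right)} = - \frac{1}{9}$
$B = - \frac{1009}{9}$ ($B = \left(-81 - 31\right) - \frac{1}{9} = -112 - \frac{1}{9} = - \frac{1009}{9} \approx -112.11$)
$- 17 \left(B + t\right) = - 17 \left(- \frac{1009}{9} - 7344\right) = \left(-17\right) \left(- \frac{67105}{9}\right) = \frac{1140785}{9}$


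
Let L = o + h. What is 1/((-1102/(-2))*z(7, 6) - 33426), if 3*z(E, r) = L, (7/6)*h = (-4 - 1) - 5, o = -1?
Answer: -21/738863 ≈ -2.8422e-5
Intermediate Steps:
h = -60/7 (h = 6*((-4 - 1) - 5)/7 = 6*(-5 - 5)/7 = (6/7)*(-10) = -60/7 ≈ -8.5714)
L = -67/7 (L = -1 - 60/7 = -67/7 ≈ -9.5714)
z(E, r) = -67/21 (z(E, r) = (⅓)*(-67/7) = -67/21)
1/((-1102/(-2))*z(7, 6) - 33426) = 1/(-1102/(-2)*(-67/21) - 33426) = 1/(-1102*(-1)/2*(-67/21) - 33426) = 1/(-29*(-19)*(-67/21) - 33426) = 1/(551*(-67/21) - 33426) = 1/(-36917/21 - 33426) = 1/(-738863/21) = -21/738863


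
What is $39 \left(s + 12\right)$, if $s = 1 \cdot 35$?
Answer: $1833$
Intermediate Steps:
$s = 35$
$39 \left(s + 12\right) = 39 \left(35 + 12\right) = 39 \cdot 47 = 1833$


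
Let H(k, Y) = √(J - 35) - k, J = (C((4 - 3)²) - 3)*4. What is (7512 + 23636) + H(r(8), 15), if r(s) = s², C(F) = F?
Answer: 31084 + I*√43 ≈ 31084.0 + 6.5574*I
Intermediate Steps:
J = -8 (J = ((4 - 3)² - 3)*4 = (1² - 3)*4 = (1 - 3)*4 = -2*4 = -8)
H(k, Y) = -k + I*√43 (H(k, Y) = √(-8 - 35) - k = √(-43) - k = I*√43 - k = -k + I*√43)
(7512 + 23636) + H(r(8), 15) = (7512 + 23636) + (-1*8² + I*√43) = 31148 + (-1*64 + I*√43) = 31148 + (-64 + I*√43) = 31084 + I*√43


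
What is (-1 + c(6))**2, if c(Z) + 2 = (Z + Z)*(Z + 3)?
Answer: 11025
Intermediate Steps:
c(Z) = -2 + 2*Z*(3 + Z) (c(Z) = -2 + (Z + Z)*(Z + 3) = -2 + (2*Z)*(3 + Z) = -2 + 2*Z*(3 + Z))
(-1 + c(6))**2 = (-1 + (-2 + 2*6**2 + 6*6))**2 = (-1 + (-2 + 2*36 + 36))**2 = (-1 + (-2 + 72 + 36))**2 = (-1 + 106)**2 = 105**2 = 11025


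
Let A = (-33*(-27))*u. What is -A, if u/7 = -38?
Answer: 237006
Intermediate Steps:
u = -266 (u = 7*(-38) = -266)
A = -237006 (A = -33*(-27)*(-266) = 891*(-266) = -237006)
-A = -1*(-237006) = 237006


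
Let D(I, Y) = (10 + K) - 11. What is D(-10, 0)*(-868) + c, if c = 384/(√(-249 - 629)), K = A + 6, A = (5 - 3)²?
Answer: -7812 - 192*I*√878/439 ≈ -7812.0 - 12.959*I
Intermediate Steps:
A = 4 (A = 2² = 4)
K = 10 (K = 4 + 6 = 10)
D(I, Y) = 9 (D(I, Y) = (10 + 10) - 11 = 20 - 11 = 9)
c = -192*I*√878/439 (c = 384/(√(-878)) = 384/((I*√878)) = 384*(-I*√878/878) = -192*I*√878/439 ≈ -12.959*I)
D(-10, 0)*(-868) + c = 9*(-868) - 192*I*√878/439 = -7812 - 192*I*√878/439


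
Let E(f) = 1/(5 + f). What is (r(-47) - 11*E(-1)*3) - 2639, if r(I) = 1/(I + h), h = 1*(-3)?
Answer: -264727/100 ≈ -2647.3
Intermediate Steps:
h = -3
r(I) = 1/(-3 + I) (r(I) = 1/(I - 3) = 1/(-3 + I))
(r(-47) - 11*E(-1)*3) - 2639 = (1/(-3 - 47) - 11/(5 - 1)*3) - 2639 = (1/(-50) - 11/4*3) - 2639 = (-1/50 - 11*1/4*3) - 2639 = (-1/50 - 11/4*3) - 2639 = (-1/50 - 33/4) - 2639 = -827/100 - 2639 = -264727/100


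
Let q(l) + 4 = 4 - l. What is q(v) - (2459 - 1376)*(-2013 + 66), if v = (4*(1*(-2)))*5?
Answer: 2108641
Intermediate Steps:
v = -40 (v = (4*(-2))*5 = -8*5 = -40)
q(l) = -l (q(l) = -4 + (4 - l) = -l)
q(v) - (2459 - 1376)*(-2013 + 66) = -1*(-40) - (2459 - 1376)*(-2013 + 66) = 40 - 1083*(-1947) = 40 - 1*(-2108601) = 40 + 2108601 = 2108641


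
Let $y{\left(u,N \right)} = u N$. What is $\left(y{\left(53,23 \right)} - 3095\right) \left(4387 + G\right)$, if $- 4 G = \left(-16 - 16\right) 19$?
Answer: $-8515164$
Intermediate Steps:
$G = 152$ ($G = - \frac{\left(-16 - 16\right) 19}{4} = - \frac{\left(-32\right) 19}{4} = \left(- \frac{1}{4}\right) \left(-608\right) = 152$)
$y{\left(u,N \right)} = N u$
$\left(y{\left(53,23 \right)} - 3095\right) \left(4387 + G\right) = \left(23 \cdot 53 - 3095\right) \left(4387 + 152\right) = \left(1219 - 3095\right) 4539 = \left(-1876\right) 4539 = -8515164$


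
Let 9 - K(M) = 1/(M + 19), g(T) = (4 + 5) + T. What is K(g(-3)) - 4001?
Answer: -99801/25 ≈ -3992.0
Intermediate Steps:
g(T) = 9 + T
K(M) = 9 - 1/(19 + M) (K(M) = 9 - 1/(M + 19) = 9 - 1/(19 + M))
K(g(-3)) - 4001 = (170 + 9*(9 - 3))/(19 + (9 - 3)) - 4001 = (170 + 9*6)/(19 + 6) - 4001 = (170 + 54)/25 - 4001 = (1/25)*224 - 4001 = 224/25 - 4001 = -99801/25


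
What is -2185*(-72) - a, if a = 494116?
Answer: -336796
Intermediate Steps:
-2185*(-72) - a = -2185*(-72) - 1*494116 = 157320 - 494116 = -336796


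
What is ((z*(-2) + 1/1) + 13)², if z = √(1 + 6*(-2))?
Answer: 152 - 56*I*√11 ≈ 152.0 - 185.73*I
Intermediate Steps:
z = I*√11 (z = √(1 - 12) = √(-11) = I*√11 ≈ 3.3166*I)
((z*(-2) + 1/1) + 13)² = (((I*√11)*(-2) + 1/1) + 13)² = ((-2*I*√11 + 1) + 13)² = ((1 - 2*I*√11) + 13)² = (14 - 2*I*√11)²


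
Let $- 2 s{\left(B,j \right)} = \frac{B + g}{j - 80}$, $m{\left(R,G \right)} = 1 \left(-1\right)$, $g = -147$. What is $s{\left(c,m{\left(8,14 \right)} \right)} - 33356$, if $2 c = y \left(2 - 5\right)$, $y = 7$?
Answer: $- \frac{1200851}{36} \approx -33357.0$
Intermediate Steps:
$m{\left(R,G \right)} = -1$
$c = - \frac{21}{2}$ ($c = \frac{7 \left(2 - 5\right)}{2} = \frac{7 \left(-3\right)}{2} = \frac{1}{2} \left(-21\right) = - \frac{21}{2} \approx -10.5$)
$s{\left(B,j \right)} = - \frac{-147 + B}{2 \left(-80 + j\right)}$ ($s{\left(B,j \right)} = - \frac{\left(B - 147\right) \frac{1}{j - 80}}{2} = - \frac{\left(-147 + B\right) \frac{1}{-80 + j}}{2} = - \frac{\frac{1}{-80 + j} \left(-147 + B\right)}{2} = - \frac{-147 + B}{2 \left(-80 + j\right)}$)
$s{\left(c,m{\left(8,14 \right)} \right)} - 33356 = \frac{147 - - \frac{21}{2}}{2 \left(-80 - 1\right)} - 33356 = \frac{147 + \frac{21}{2}}{2 \left(-81\right)} - 33356 = \frac{1}{2} \left(- \frac{1}{81}\right) \frac{315}{2} - 33356 = - \frac{35}{36} - 33356 = - \frac{1200851}{36}$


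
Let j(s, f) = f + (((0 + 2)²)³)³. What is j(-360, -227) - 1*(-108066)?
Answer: 369983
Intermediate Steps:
j(s, f) = 262144 + f (j(s, f) = f + ((2²)³)³ = f + (4³)³ = f + 64³ = f + 262144 = 262144 + f)
j(-360, -227) - 1*(-108066) = (262144 - 227) - 1*(-108066) = 261917 + 108066 = 369983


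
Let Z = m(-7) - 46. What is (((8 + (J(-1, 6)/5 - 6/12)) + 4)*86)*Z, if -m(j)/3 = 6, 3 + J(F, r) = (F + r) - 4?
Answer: -305472/5 ≈ -61094.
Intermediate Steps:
J(F, r) = -7 + F + r (J(F, r) = -3 + ((F + r) - 4) = -3 + (-4 + F + r) = -7 + F + r)
m(j) = -18 (m(j) = -3*6 = -18)
Z = -64 (Z = -18 - 46 = -64)
(((8 + (J(-1, 6)/5 - 6/12)) + 4)*86)*Z = (((8 + ((-7 - 1 + 6)/5 - 6/12)) + 4)*86)*(-64) = (((8 + (-2*⅕ - 6*1/12)) + 4)*86)*(-64) = (((8 + (-⅖ - ½)) + 4)*86)*(-64) = (((8 - 9/10) + 4)*86)*(-64) = ((71/10 + 4)*86)*(-64) = ((111/10)*86)*(-64) = (4773/5)*(-64) = -305472/5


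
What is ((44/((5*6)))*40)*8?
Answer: 1408/3 ≈ 469.33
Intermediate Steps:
((44/((5*6)))*40)*8 = ((44/30)*40)*8 = ((44*(1/30))*40)*8 = ((22/15)*40)*8 = (176/3)*8 = 1408/3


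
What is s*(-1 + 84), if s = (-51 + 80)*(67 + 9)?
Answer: 182932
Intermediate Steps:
s = 2204 (s = 29*76 = 2204)
s*(-1 + 84) = 2204*(-1 + 84) = 2204*83 = 182932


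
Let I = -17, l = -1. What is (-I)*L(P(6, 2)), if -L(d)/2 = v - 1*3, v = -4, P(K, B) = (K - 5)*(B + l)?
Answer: 238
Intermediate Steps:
P(K, B) = (-1 + B)*(-5 + K) (P(K, B) = (K - 5)*(B - 1) = (-5 + K)*(-1 + B) = (-1 + B)*(-5 + K))
L(d) = 14 (L(d) = -2*(-4 - 1*3) = -2*(-4 - 3) = -2*(-7) = 14)
(-I)*L(P(6, 2)) = -1*(-17)*14 = 17*14 = 238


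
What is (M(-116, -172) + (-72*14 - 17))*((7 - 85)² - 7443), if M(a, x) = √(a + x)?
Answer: 1392975 - 16308*I*√2 ≈ 1.393e+6 - 23063.0*I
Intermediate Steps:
(M(-116, -172) + (-72*14 - 17))*((7 - 85)² - 7443) = (√(-116 - 172) + (-72*14 - 17))*((7 - 85)² - 7443) = (√(-288) + (-1008 - 17))*((-78)² - 7443) = (12*I*√2 - 1025)*(6084 - 7443) = (-1025 + 12*I*√2)*(-1359) = 1392975 - 16308*I*√2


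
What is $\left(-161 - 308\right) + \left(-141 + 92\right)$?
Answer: $-518$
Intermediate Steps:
$\left(-161 - 308\right) + \left(-141 + 92\right) = -469 - 49 = -518$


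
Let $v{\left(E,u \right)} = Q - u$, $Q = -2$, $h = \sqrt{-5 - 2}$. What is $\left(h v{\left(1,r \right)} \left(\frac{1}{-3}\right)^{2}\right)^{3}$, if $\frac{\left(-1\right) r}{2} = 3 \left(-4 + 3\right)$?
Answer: $\frac{3584 i \sqrt{7}}{729} \approx 13.007 i$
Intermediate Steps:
$h = i \sqrt{7}$ ($h = \sqrt{-7} = i \sqrt{7} \approx 2.6458 i$)
$r = 6$ ($r = - 2 \cdot 3 \left(-4 + 3\right) = - 2 \cdot 3 \left(-1\right) = \left(-2\right) \left(-3\right) = 6$)
$v{\left(E,u \right)} = -2 - u$
$\left(h v{\left(1,r \right)} \left(\frac{1}{-3}\right)^{2}\right)^{3} = \left(i \sqrt{7} \left(-2 - 6\right) \left(\frac{1}{-3}\right)^{2}\right)^{3} = \left(i \sqrt{7} \left(-2 - 6\right) \left(- \frac{1}{3}\right)^{2}\right)^{3} = \left(i \sqrt{7} \left(-8\right) \frac{1}{9}\right)^{3} = \left(- 8 i \sqrt{7} \cdot \frac{1}{9}\right)^{3} = \left(- \frac{8 i \sqrt{7}}{9}\right)^{3} = \frac{3584 i \sqrt{7}}{729}$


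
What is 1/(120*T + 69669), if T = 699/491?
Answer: 491/34291359 ≈ 1.4318e-5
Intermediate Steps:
T = 699/491 (T = 699*(1/491) = 699/491 ≈ 1.4236)
1/(120*T + 69669) = 1/(120*(699/491) + 69669) = 1/(83880/491 + 69669) = 1/(34291359/491) = 491/34291359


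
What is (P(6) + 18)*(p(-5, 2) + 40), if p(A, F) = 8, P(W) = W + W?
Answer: 1440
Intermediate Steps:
P(W) = 2*W
(P(6) + 18)*(p(-5, 2) + 40) = (2*6 + 18)*(8 + 40) = (12 + 18)*48 = 30*48 = 1440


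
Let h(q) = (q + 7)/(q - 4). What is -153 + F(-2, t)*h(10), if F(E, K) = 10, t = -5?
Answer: -374/3 ≈ -124.67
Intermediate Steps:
h(q) = (7 + q)/(-4 + q)
-153 + F(-2, t)*h(10) = -153 + 10*((7 + 10)/(-4 + 10)) = -153 + 10*(17/6) = -153 + 85/3 = -374/3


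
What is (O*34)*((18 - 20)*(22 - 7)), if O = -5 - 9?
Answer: 14280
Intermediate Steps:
O = -14
(O*34)*((18 - 20)*(22 - 7)) = (-14*34)*((18 - 20)*(22 - 7)) = -(-952)*15 = -476*(-30) = 14280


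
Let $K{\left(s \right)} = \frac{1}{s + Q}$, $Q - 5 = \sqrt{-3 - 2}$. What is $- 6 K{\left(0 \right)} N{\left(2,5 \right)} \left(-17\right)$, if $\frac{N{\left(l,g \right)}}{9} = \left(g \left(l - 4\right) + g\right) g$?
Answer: $-3825 + 765 i \sqrt{5} \approx -3825.0 + 1710.6 i$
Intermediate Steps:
$Q = 5 + i \sqrt{5}$ ($Q = 5 + \sqrt{-3 - 2} = 5 + \sqrt{-5} = 5 + i \sqrt{5} \approx 5.0 + 2.2361 i$)
$K{\left(s \right)} = \frac{1}{5 + s + i \sqrt{5}}$ ($K{\left(s \right)} = \frac{1}{s + \left(5 + i \sqrt{5}\right)} = \frac{1}{5 + s + i \sqrt{5}}$)
$N{\left(l,g \right)} = 9 g \left(g + g \left(-4 + l\right)\right)$ ($N{\left(l,g \right)} = 9 \left(g \left(l - 4\right) + g\right) g = 9 \left(g \left(-4 + l\right) + g\right) g = 9 \left(g + g \left(-4 + l\right)\right) g = 9 g \left(g + g \left(-4 + l\right)\right)$)
$- 6 K{\left(0 \right)} N{\left(2,5 \right)} \left(-17\right) = - \frac{6}{5 + 0 + i \sqrt{5}} \cdot 9 \cdot 5^{2} \left(-3 + 2\right) \left(-17\right) = - \frac{6}{5 + i \sqrt{5}} \cdot 9 \cdot 25 \left(-1\right) \left(-17\right) = - \frac{6}{5 + i \sqrt{5}} \left(-225\right) \left(-17\right) = \frac{1350}{5 + i \sqrt{5}} \left(-17\right) = - \frac{22950}{5 + i \sqrt{5}}$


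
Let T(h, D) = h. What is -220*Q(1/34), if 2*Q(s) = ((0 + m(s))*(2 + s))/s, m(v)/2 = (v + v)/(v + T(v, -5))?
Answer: -15180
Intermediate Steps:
m(v) = 2 (m(v) = 2*((v + v)/(v + v)) = 2*((2*v)/((2*v))) = 2*((2*v)*(1/(2*v))) = 2*1 = 2)
Q(s) = (4 + 2*s)/(2*s) (Q(s) = (((0 + 2)*(2 + s))/s)/2 = ((2*(2 + s))/s)/2 = ((4 + 2*s)/s)/2 = (4 + 2*s)/(2*s))
-220*Q(1/34) = -220*(2 + 1/34)/(1/34) = -220*(2 + 1/34)/1/34 = -7480*69/34 = -220*69 = -15180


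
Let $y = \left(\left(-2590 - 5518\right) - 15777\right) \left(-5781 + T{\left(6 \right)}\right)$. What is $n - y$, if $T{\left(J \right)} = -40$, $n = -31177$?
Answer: $-139065762$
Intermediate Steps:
$y = 139034585$ ($y = \left(\left(-2590 - 5518\right) - 15777\right) \left(-5781 - 40\right) = \left(\left(-2590 - 5518\right) - 15777\right) \left(-5821\right) = \left(-8108 - 15777\right) \left(-5821\right) = \left(-23885\right) \left(-5821\right) = 139034585$)
$n - y = -31177 - 139034585 = -139065762$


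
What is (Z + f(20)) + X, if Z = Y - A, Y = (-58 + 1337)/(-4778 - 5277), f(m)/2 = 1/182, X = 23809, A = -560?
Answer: 22297650511/915005 ≈ 24369.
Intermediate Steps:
f(m) = 1/91 (f(m) = 2/182 = 2*(1/182) = 1/91)
Y = -1279/10055 (Y = 1279/(-10055) = 1279*(-1/10055) = -1279/10055 ≈ -0.12720)
Z = 5629521/10055 (Z = -1279/10055 - 1*(-560) = -1279/10055 + 560 = 5629521/10055 ≈ 559.87)
(Z + f(20)) + X = (5629521/10055 + 1/91) + 23809 = 512296466/915005 + 23809 = 22297650511/915005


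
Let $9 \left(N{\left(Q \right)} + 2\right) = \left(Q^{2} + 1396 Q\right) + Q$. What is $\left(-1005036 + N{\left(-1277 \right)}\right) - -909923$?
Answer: $- \frac{336425}{3} \approx -1.1214 \cdot 10^{5}$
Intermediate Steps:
$N{\left(Q \right)} = -2 + \frac{Q^{2}}{9} + \frac{1397 Q}{9}$ ($N{\left(Q \right)} = -2 + \frac{\left(Q^{2} + 1396 Q\right) + Q}{9} = -2 + \frac{Q^{2} + 1397 Q}{9} = -2 + \left(\frac{Q^{2}}{9} + \frac{1397 Q}{9}\right) = -2 + \frac{Q^{2}}{9} + \frac{1397 Q}{9}$)
$\left(-1005036 + N{\left(-1277 \right)}\right) - -909923 = \left(-1005036 + \left(-2 + \frac{\left(-1277\right)^{2}}{9} + \frac{1397}{9} \left(-1277\right)\right)\right) - -909923 = \left(-1005036 - \frac{51086}{3}\right) + \left(-378792 + 1288715\right) = \left(-1005036 - \frac{51086}{3}\right) + 909923 = - \frac{3066194}{3} + 909923 = - \frac{336425}{3}$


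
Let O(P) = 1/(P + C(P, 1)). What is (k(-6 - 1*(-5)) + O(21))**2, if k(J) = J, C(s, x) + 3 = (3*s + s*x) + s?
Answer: 14884/15129 ≈ 0.98381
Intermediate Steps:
C(s, x) = -3 + 4*s + s*x (C(s, x) = -3 + ((3*s + s*x) + s) = -3 + (4*s + s*x) = -3 + 4*s + s*x)
O(P) = 1/(-3 + 6*P) (O(P) = 1/(P + (-3 + 4*P + P*1)) = 1/(P + (-3 + 4*P + P)) = 1/(P + (-3 + 5*P)) = 1/(-3 + 6*P))
(k(-6 - 1*(-5)) + O(21))**2 = ((-6 - 1*(-5)) + 1/(3*(-1 + 2*21)))**2 = ((-6 + 5) + 1/(3*(-1 + 42)))**2 = (-1 + (1/3)/41)**2 = (-1 + (1/3)*(1/41))**2 = (-1 + 1/123)**2 = (-122/123)**2 = 14884/15129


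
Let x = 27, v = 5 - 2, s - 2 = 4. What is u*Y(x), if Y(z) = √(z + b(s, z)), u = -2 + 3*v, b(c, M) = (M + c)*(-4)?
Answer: 7*I*√105 ≈ 71.729*I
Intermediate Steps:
s = 6 (s = 2 + 4 = 6)
b(c, M) = -4*M - 4*c
v = 3
u = 7 (u = -2 + 3*3 = -2 + 9 = 7)
Y(z) = √(-24 - 3*z) (Y(z) = √(z + (-4*z - 4*6)) = √(z + (-4*z - 24)) = √(z + (-24 - 4*z)) = √(-24 - 3*z))
u*Y(x) = 7*√(-24 - 3*27) = 7*√(-24 - 81) = 7*√(-105) = 7*(I*√105) = 7*I*√105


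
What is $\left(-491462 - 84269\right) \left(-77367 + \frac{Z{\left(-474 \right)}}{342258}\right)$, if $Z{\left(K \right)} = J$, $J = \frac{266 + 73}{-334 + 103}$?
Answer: $\frac{1173869191979358485}{26353866} \approx 4.4543 \cdot 10^{10}$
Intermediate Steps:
$J = - \frac{113}{77}$ ($J = \frac{339}{-231} = 339 \left(- \frac{1}{231}\right) = - \frac{113}{77} \approx -1.4675$)
$Z{\left(K \right)} = - \frac{113}{77}$
$\left(-491462 - 84269\right) \left(-77367 + \frac{Z{\left(-474 \right)}}{342258}\right) = \left(-491462 - 84269\right) \left(-77367 - \frac{113}{77 \cdot 342258}\right) = - 575731 \left(-77367 - \frac{113}{26353866}\right) = \left(-575731\right) \left(- \frac{2038919550935}{26353866}\right) = \frac{1173869191979358485}{26353866}$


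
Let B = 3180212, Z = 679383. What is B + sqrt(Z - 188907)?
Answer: 3180212 + 2*sqrt(122619) ≈ 3.1809e+6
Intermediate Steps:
B + sqrt(Z - 188907) = 3180212 + sqrt(679383 - 188907) = 3180212 + sqrt(490476) = 3180212 + 2*sqrt(122619)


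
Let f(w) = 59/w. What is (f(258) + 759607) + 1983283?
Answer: 707665679/258 ≈ 2.7429e+6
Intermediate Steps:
(f(258) + 759607) + 1983283 = (59/258 + 759607) + 1983283 = 195978665/258 + 1983283 = 707665679/258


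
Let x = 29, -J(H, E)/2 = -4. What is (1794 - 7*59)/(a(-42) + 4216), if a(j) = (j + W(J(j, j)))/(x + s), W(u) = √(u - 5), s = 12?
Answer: 9784901494/29864678593 - 56621*√3/29864678593 ≈ 0.32764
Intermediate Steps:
J(H, E) = 8 (J(H, E) = -2*(-4) = 8)
W(u) = √(-5 + u)
a(j) = j/41 + √3/41 (a(j) = (j + √(-5 + 8))/(29 + 12) = (j + √3)/41 = (j + √3)*(1/41) = j/41 + √3/41)
(1794 - 7*59)/(a(-42) + 4216) = (1794 - 7*59)/(((1/41)*(-42) + √3/41) + 4216) = (1794 - 413)/((-42/41 + √3/41) + 4216) = 1381/(172814/41 + √3/41)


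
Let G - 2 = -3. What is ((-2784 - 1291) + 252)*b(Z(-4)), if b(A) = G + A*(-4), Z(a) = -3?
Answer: -42053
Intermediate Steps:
G = -1 (G = 2 - 3 = -1)
b(A) = -1 - 4*A (b(A) = -1 + A*(-4) = -1 - 4*A)
((-2784 - 1291) + 252)*b(Z(-4)) = ((-2784 - 1291) + 252)*(-1 - 4*(-3)) = (-4075 + 252)*(-1 + 12) = -3823*11 = -42053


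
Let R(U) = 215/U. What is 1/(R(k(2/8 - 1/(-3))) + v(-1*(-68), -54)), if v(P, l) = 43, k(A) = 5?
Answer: 1/86 ≈ 0.011628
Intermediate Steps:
1/(R(k(2/8 - 1/(-3))) + v(-1*(-68), -54)) = 1/(215/5 + 43) = 1/(215*(⅕) + 43) = 1/(43 + 43) = 1/86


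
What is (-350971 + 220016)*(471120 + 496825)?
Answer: -126757237475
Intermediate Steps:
(-350971 + 220016)*(471120 + 496825) = -130955*967945 = -126757237475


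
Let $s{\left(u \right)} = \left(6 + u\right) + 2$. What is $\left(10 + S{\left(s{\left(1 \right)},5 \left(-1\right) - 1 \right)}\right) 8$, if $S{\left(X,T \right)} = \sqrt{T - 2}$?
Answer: $80 + 16 i \sqrt{2} \approx 80.0 + 22.627 i$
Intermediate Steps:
$s{\left(u \right)} = 8 + u$
$S{\left(X,T \right)} = \sqrt{-2 + T}$
$\left(10 + S{\left(s{\left(1 \right)},5 \left(-1\right) - 1 \right)}\right) 8 = \left(10 + \sqrt{-2 + \left(5 \left(-1\right) - 1\right)}\right) 8 = \left(10 + \sqrt{-2 - 6}\right) 8 = \left(10 + \sqrt{-8}\right) 8 = \left(10 + 2 i \sqrt{2}\right) 8 = 80 + 16 i \sqrt{2}$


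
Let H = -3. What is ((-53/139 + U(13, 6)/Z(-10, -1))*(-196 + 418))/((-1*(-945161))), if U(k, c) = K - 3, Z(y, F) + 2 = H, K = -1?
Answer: 64602/656886895 ≈ 9.8346e-5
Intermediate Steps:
Z(y, F) = -5 (Z(y, F) = -2 - 3 = -5)
U(k, c) = -4 (U(k, c) = -1 - 3 = -4)
((-53/139 + U(13, 6)/Z(-10, -1))*(-196 + 418))/((-1*(-945161))) = ((-53/139 - 4/(-5))*(-196 + 418))/((-1*(-945161))) = ((-53*1/139 - 4*(-⅕))*222)/945161 = ((-53/139 + ⅘)*222)*(1/945161) = ((291/695)*222)*(1/945161) = (64602/695)*(1/945161) = 64602/656886895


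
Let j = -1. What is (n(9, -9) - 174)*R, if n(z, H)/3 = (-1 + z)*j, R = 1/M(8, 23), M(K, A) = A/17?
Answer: -3366/23 ≈ -146.35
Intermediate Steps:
M(K, A) = A/17 (M(K, A) = A*(1/17) = A/17)
R = 17/23 (R = 1/((1/17)*23) = 1/(23/17) = 17/23 ≈ 0.73913)
n(z, H) = 3 - 3*z (n(z, H) = 3*((-1 + z)*(-1)) = 3*(1 - z) = 3 - 3*z)
(n(9, -9) - 174)*R = ((3 - 3*9) - 174)*(17/23) = ((3 - 27) - 174)*(17/23) = (-24 - 174)*(17/23) = -198*17/23 = -3366/23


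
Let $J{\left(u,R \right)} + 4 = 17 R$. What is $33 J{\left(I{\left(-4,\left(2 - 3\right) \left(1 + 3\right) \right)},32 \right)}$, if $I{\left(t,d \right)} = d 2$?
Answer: $17820$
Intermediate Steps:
$I{\left(t,d \right)} = 2 d$
$J{\left(u,R \right)} = -4 + 17 R$
$33 J{\left(I{\left(-4,\left(2 - 3\right) \left(1 + 3\right) \right)},32 \right)} = 33 \left(-4 + 17 \cdot 32\right) = 33 \left(-4 + 544\right) = 33 \cdot 540 = 17820$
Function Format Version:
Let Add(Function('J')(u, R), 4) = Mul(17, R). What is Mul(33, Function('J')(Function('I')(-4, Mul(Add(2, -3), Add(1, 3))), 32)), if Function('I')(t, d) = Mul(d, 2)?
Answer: 17820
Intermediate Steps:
Function('I')(t, d) = Mul(2, d)
Function('J')(u, R) = Add(-4, Mul(17, R))
Mul(33, Function('J')(Function('I')(-4, Mul(Add(2, -3), Add(1, 3))), 32)) = Mul(33, Add(-4, Mul(17, 32))) = Mul(33, Add(-4, 544)) = Mul(33, 540) = 17820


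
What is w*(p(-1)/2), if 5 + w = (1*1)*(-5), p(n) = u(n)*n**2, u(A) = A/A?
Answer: -5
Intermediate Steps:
u(A) = 1
p(n) = n**2 (p(n) = 1*n**2 = n**2)
w = -10 (w = -5 + (1*1)*(-5) = -5 + 1*(-5) = -5 - 5 = -10)
w*(p(-1)/2) = -10*(-1)**2/2 = -10/2 = -10*1/2 = -5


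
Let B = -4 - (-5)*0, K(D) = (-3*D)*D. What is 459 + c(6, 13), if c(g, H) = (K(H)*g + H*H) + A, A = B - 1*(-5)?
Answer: -2413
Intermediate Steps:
K(D) = -3*D**2
B = -4 (B = -4 - 1*0 = -4 + 0 = -4)
A = 1 (A = -4 - 1*(-5) = -4 + 5 = 1)
c(g, H) = 1 + H**2 - 3*g*H**2 (c(g, H) = ((-3*H**2)*g + H*H) + 1 = (-3*g*H**2 + H**2) + 1 = (H**2 - 3*g*H**2) + 1 = 1 + H**2 - 3*g*H**2)
459 + c(6, 13) = 459 + (1 + 13**2 - 3*6*13**2) = 459 + (1 + 169 - 3*6*169) = 459 + (1 + 169 - 3042) = 459 - 2872 = -2413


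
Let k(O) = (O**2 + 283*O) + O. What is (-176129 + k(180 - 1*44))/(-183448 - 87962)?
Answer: 119009/271410 ≈ 0.43848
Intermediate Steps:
k(O) = O**2 + 284*O
(-176129 + k(180 - 1*44))/(-183448 - 87962) = (-176129 + (180 - 1*44)*(284 + (180 - 1*44)))/(-183448 - 87962) = (-176129 + (180 - 44)*(284 + (180 - 44)))/(-271410) = (-176129 + 136*(284 + 136))*(-1/271410) = (-176129 + 136*420)*(-1/271410) = (-176129 + 57120)*(-1/271410) = -119009*(-1/271410) = 119009/271410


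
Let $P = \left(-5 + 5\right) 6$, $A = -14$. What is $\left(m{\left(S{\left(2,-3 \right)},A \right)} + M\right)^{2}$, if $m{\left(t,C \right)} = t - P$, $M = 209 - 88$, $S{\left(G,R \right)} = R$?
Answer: $13924$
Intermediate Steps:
$P = 0$ ($P = 0 \cdot 6 = 0$)
$M = 121$ ($M = 209 - 88 = 121$)
$m{\left(t,C \right)} = t$ ($m{\left(t,C \right)} = t - 0 = t + 0 = t$)
$\left(m{\left(S{\left(2,-3 \right)},A \right)} + M\right)^{2} = \left(-3 + 121\right)^{2} = 118^{2} = 13924$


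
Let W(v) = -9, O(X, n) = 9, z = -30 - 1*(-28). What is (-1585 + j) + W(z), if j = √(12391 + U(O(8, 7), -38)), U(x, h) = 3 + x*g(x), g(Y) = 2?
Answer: -1594 + 2*√3103 ≈ -1482.6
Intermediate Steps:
z = -2 (z = -30 + 28 = -2)
U(x, h) = 3 + 2*x (U(x, h) = 3 + x*2 = 3 + 2*x)
j = 2*√3103 (j = √(12391 + (3 + 2*9)) = √(12391 + (3 + 18)) = √(12391 + 21) = √12412 = 2*√3103 ≈ 111.41)
(-1585 + j) + W(z) = (-1585 + 2*√3103) - 9 = -1594 + 2*√3103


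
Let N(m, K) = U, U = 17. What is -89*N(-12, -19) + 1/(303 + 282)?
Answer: -885104/585 ≈ -1513.0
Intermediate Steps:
N(m, K) = 17
-89*N(-12, -19) + 1/(303 + 282) = -89*17 + 1/(303 + 282) = -1513 + 1/585 = -885104/585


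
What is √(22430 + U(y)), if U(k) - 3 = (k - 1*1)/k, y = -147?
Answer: √9893397/21 ≈ 149.78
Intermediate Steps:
U(k) = 3 + (-1 + k)/k (U(k) = 3 + (k - 1*1)/k = 3 + (k - 1)/k = 3 + (-1 + k)/k)
√(22430 + U(y)) = √(22430 + (4 - 1/(-147))) = √(22430 + (4 - 1*(-1/147))) = √(22430 + (4 + 1/147)) = √(22430 + 589/147) = √(3297799/147) = √9893397/21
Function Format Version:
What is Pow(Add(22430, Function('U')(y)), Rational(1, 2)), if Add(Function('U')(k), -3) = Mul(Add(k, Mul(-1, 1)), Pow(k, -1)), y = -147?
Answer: Mul(Rational(1, 21), Pow(9893397, Rational(1, 2))) ≈ 149.78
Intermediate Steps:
Function('U')(k) = Add(3, Mul(Pow(k, -1), Add(-1, k))) (Function('U')(k) = Add(3, Mul(Add(k, Mul(-1, 1)), Pow(k, -1))) = Add(3, Mul(Add(k, -1), Pow(k, -1))) = Add(3, Mul(Add(-1, k), Pow(k, -1))) = Add(3, Mul(Pow(k, -1), Add(-1, k))))
Pow(Add(22430, Function('U')(y)), Rational(1, 2)) = Pow(Add(22430, Add(4, Mul(-1, Pow(-147, -1)))), Rational(1, 2)) = Pow(Add(22430, Add(4, Mul(-1, Rational(-1, 147)))), Rational(1, 2)) = Pow(Add(22430, Add(4, Rational(1, 147))), Rational(1, 2)) = Pow(Add(22430, Rational(589, 147)), Rational(1, 2)) = Pow(Rational(3297799, 147), Rational(1, 2)) = Mul(Rational(1, 21), Pow(9893397, Rational(1, 2)))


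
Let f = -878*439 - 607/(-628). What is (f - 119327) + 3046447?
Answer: 1596174391/628 ≈ 2.5417e+6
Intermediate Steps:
f = -242056969/628 (f = -385442 - 607*(-1/628) = -385442 + 607/628 = -242056969/628 ≈ -3.8544e+5)
(f - 119327) + 3046447 = (-242056969/628 - 119327) + 3046447 = -316994325/628 + 3046447 = 1596174391/628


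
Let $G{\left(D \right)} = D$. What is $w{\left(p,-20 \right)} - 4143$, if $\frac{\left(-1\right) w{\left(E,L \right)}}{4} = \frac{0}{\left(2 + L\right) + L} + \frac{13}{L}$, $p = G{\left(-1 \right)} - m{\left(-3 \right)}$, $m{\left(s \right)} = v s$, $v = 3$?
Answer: $- \frac{20702}{5} \approx -4140.4$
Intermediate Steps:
$m{\left(s \right)} = 3 s$
$p = 8$ ($p = -1 - 3 \left(-3\right) = -1 - -9 = -1 + 9 = 8$)
$w{\left(E,L \right)} = - \frac{52}{L}$ ($w{\left(E,L \right)} = - 4 \left(\frac{0}{\left(2 + L\right) + L} + \frac{13}{L}\right) = - 4 \left(\frac{0}{2 + 2 L} + \frac{13}{L}\right) = - 4 \left(0 + \frac{13}{L}\right) = - 4 \frac{13}{L} = - \frac{52}{L}$)
$w{\left(p,-20 \right)} - 4143 = - \frac{52}{-20} - 4143 = \left(-52\right) \left(- \frac{1}{20}\right) - 4143 = \frac{13}{5} - 4143 = - \frac{20702}{5}$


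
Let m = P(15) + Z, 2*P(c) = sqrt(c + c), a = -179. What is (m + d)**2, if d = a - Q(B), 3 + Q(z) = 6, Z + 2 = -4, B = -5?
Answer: (376 - sqrt(30))**2/4 ≈ 34322.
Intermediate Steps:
Z = -6 (Z = -2 - 4 = -6)
Q(z) = 3 (Q(z) = -3 + 6 = 3)
P(c) = sqrt(2)*sqrt(c)/2 (P(c) = sqrt(c + c)/2 = sqrt(2*c)/2 = (sqrt(2)*sqrt(c))/2 = sqrt(2)*sqrt(c)/2)
d = -182 (d = -179 - 1*3 = -179 - 3 = -182)
m = -6 + sqrt(30)/2 (m = sqrt(2)*sqrt(15)/2 - 6 = sqrt(30)/2 - 6 = -6 + sqrt(30)/2 ≈ -3.2614)
(m + d)**2 = ((-6 + sqrt(30)/2) - 182)**2 = (-188 + sqrt(30)/2)**2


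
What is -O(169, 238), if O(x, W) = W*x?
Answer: -40222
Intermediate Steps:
-O(169, 238) = -238*169 = -1*40222 = -40222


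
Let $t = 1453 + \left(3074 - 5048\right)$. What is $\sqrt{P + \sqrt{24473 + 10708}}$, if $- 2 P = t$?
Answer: $\frac{\sqrt{1042 + 12 \sqrt{3909}}}{2} \approx 21.168$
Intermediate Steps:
$t = -521$ ($t = 1453 + \left(3074 - 5048\right) = 1453 - 1974 = -521$)
$P = \frac{521}{2}$ ($P = \left(- \frac{1}{2}\right) \left(-521\right) = \frac{521}{2} \approx 260.5$)
$\sqrt{P + \sqrt{24473 + 10708}} = \sqrt{\frac{521}{2} + \sqrt{24473 + 10708}} = \sqrt{\frac{521}{2} + \sqrt{35181}} = \sqrt{\frac{521}{2} + 3 \sqrt{3909}}$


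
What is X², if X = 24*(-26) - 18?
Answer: 412164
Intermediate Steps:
X = -642 (X = -624 - 18 = -642)
X² = (-642)² = 412164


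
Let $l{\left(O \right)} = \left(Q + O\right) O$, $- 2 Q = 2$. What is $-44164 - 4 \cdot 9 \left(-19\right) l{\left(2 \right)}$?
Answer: $-42796$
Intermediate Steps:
$Q = -1$ ($Q = \left(- \frac{1}{2}\right) 2 = -1$)
$l{\left(O \right)} = O \left(-1 + O\right)$ ($l{\left(O \right)} = \left(-1 + O\right) O = O \left(-1 + O\right)$)
$-44164 - 4 \cdot 9 \left(-19\right) l{\left(2 \right)} = -44164 - 4 \cdot 9 \left(-19\right) 2 \left(-1 + 2\right) = -44164 - 36 \left(-19\right) 2 \cdot 1 = -44164 - \left(-684\right) 2 = -44164 - -1368 = -44164 + 1368 = -42796$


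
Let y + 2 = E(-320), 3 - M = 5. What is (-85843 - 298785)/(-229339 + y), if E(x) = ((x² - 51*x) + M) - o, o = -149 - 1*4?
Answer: 192314/55235 ≈ 3.4817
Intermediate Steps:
M = -2 (M = 3 - 1*5 = 3 - 5 = -2)
o = -153 (o = -149 - 4 = -153)
E(x) = 151 + x² - 51*x (E(x) = ((x² - 51*x) - 2) - 1*(-153) = (-2 + x² - 51*x) + 153 = 151 + x² - 51*x)
y = 118869 (y = -2 + (151 + (-320)² - 51*(-320)) = -2 + (151 + 102400 + 16320) = -2 + 118871 = 118869)
(-85843 - 298785)/(-229339 + y) = (-85843 - 298785)/(-229339 + 118869) = -384628/(-110470) = -384628*(-1/110470) = 192314/55235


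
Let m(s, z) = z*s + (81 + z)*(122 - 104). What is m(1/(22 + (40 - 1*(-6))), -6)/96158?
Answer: 45897/3269372 ≈ 0.014038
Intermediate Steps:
m(s, z) = 1458 + 18*z + s*z (m(s, z) = s*z + (81 + z)*18 = s*z + (1458 + 18*z) = 1458 + 18*z + s*z)
m(1/(22 + (40 - 1*(-6))), -6)/96158 = (1458 + 18*(-6) - 6/(22 + (40 - 1*(-6))))/96158 = (1458 - 108 - 6/(22 + (40 + 6)))*(1/96158) = (1458 - 108 - 6/(22 + 46))*(1/96158) = (1458 - 108 - 6/68)*(1/96158) = (1458 - 108 + (1/68)*(-6))*(1/96158) = (1458 - 108 - 3/34)*(1/96158) = (45897/34)*(1/96158) = 45897/3269372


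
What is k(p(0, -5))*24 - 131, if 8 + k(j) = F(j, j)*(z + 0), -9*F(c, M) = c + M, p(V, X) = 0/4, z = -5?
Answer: -323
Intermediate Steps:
p(V, X) = 0 (p(V, X) = 0*(¼) = 0)
F(c, M) = -M/9 - c/9 (F(c, M) = -(c + M)/9 = -(M + c)/9 = -M/9 - c/9)
k(j) = -8 + 10*j/9 (k(j) = -8 + (-j/9 - j/9)*(-5 + 0) = -8 - 2*j/9*(-5) = -8 + 10*j/9)
k(p(0, -5))*24 - 131 = (-8 + (10/9)*0)*24 - 131 = (-8 + 0)*24 - 131 = -8*24 - 131 = -192 - 131 = -323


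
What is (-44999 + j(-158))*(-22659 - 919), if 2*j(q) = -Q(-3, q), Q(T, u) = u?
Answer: 1059123760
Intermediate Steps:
j(q) = -q/2 (j(q) = (-q)/2 = -q/2)
(-44999 + j(-158))*(-22659 - 919) = (-44999 - ½*(-158))*(-22659 - 919) = (-44999 + 79)*(-23578) = -44920*(-23578) = 1059123760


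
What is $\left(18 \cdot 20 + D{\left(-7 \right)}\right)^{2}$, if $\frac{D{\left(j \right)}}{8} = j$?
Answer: $92416$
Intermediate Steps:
$D{\left(j \right)} = 8 j$
$\left(18 \cdot 20 + D{\left(-7 \right)}\right)^{2} = \left(18 \cdot 20 + 8 \left(-7\right)\right)^{2} = \left(360 - 56\right)^{2} = 304^{2} = 92416$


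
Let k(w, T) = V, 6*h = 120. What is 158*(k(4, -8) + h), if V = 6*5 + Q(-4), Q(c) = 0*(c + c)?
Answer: 7900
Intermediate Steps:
h = 20 (h = (⅙)*120 = 20)
Q(c) = 0 (Q(c) = 0*(2*c) = 0)
V = 30 (V = 6*5 + 0 = 30 + 0 = 30)
k(w, T) = 30
158*(k(4, -8) + h) = 158*(30 + 20) = 158*50 = 7900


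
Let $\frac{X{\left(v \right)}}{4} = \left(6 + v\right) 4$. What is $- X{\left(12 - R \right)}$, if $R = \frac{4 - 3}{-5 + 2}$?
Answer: $- \frac{880}{3} \approx -293.33$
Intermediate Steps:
$R = - \frac{1}{3}$ ($R = 1 \frac{1}{-3} = 1 \left(- \frac{1}{3}\right) = - \frac{1}{3} \approx -0.33333$)
$X{\left(v \right)} = 96 + 16 v$ ($X{\left(v \right)} = 4 \left(6 + v\right) 4 = 4 \left(24 + 4 v\right) = 96 + 16 v$)
$- X{\left(12 - R \right)} = - (96 + 16 \left(12 - - \frac{1}{3}\right)) = - (96 + 16 \left(12 + \frac{1}{3}\right)) = - (96 + 16 \cdot \frac{37}{3}) = - (96 + \frac{592}{3}) = \left(-1\right) \frac{880}{3} = - \frac{880}{3}$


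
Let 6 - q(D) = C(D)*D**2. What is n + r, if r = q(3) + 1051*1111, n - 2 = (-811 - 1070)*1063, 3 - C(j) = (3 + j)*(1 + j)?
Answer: -831645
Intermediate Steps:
C(j) = 3 - (1 + j)*(3 + j) (C(j) = 3 - (3 + j)*(1 + j) = 3 - (1 + j)*(3 + j))
q(D) = 6 + D**3*(4 + D) (q(D) = 6 - (-D*(4 + D))*D**2 = 6 - (-1)*D**3*(4 + D) = 6 + D**3*(4 + D))
n = -1999501 (n = 2 + (-811 - 1070)*1063 = 2 - 1881*1063 = 2 - 1999503 = -1999501)
r = 1167856 (r = (6 + 3**3*(4 + 3)) + 1051*1111 = (6 + 27*7) + 1167661 = (6 + 189) + 1167661 = 195 + 1167661 = 1167856)
n + r = -1999501 + 1167856 = -831645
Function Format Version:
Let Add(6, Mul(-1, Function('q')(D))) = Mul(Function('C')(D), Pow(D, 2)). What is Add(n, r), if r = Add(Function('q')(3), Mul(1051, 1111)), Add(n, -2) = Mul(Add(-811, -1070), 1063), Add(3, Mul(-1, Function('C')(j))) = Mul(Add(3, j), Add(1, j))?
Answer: -831645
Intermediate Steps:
Function('C')(j) = Add(3, Mul(-1, Add(1, j), Add(3, j))) (Function('C')(j) = Add(3, Mul(-1, Mul(Add(3, j), Add(1, j)))) = Add(3, Mul(-1, Mul(Add(1, j), Add(3, j)))) = Add(3, Mul(-1, Add(1, j), Add(3, j))))
Function('q')(D) = Add(6, Mul(Pow(D, 3), Add(4, D))) (Function('q')(D) = Add(6, Mul(-1, Mul(Mul(-1, D, Add(4, D)), Pow(D, 2)))) = Add(6, Mul(-1, Mul(-1, Pow(D, 3), Add(4, D)))) = Add(6, Mul(Pow(D, 3), Add(4, D))))
n = -1999501 (n = Add(2, Mul(Add(-811, -1070), 1063)) = Add(2, Mul(-1881, 1063)) = Add(2, -1999503) = -1999501)
r = 1167856 (r = Add(Add(6, Mul(Pow(3, 3), Add(4, 3))), Mul(1051, 1111)) = Add(Add(6, Mul(27, 7)), 1167661) = Add(Add(6, 189), 1167661) = Add(195, 1167661) = 1167856)
Add(n, r) = Add(-1999501, 1167856) = -831645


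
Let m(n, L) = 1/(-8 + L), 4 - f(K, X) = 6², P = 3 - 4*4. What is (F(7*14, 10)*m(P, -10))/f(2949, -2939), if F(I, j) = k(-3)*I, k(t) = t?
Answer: -49/96 ≈ -0.51042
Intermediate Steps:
P = -13 (P = 3 - 16 = -13)
f(K, X) = -32 (f(K, X) = 4 - 1*6² = 4 - 1*36 = 4 - 36 = -32)
F(I, j) = -3*I
(F(7*14, 10)*m(P, -10))/f(2949, -2939) = ((-21*14)/(-8 - 10))/(-32) = (-3*98/(-18))*(-1/32) = -294*(-1/18)*(-1/32) = (49/3)*(-1/32) = -49/96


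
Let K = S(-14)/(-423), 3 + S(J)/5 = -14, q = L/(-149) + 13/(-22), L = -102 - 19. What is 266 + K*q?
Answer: 368895629/1386594 ≈ 266.04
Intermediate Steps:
L = -121
q = 725/3278 (q = -121/(-149) + 13/(-22) = -121*(-1/149) + 13*(-1/22) = 121/149 - 13/22 = 725/3278 ≈ 0.22117)
S(J) = -85 (S(J) = -15 + 5*(-14) = -15 - 70 = -85)
K = 85/423 (K = -85/(-423) = -85*(-1/423) = 85/423 ≈ 0.20095)
266 + K*q = 266 + (85/423)*(725/3278) = 266 + 61625/1386594 = 368895629/1386594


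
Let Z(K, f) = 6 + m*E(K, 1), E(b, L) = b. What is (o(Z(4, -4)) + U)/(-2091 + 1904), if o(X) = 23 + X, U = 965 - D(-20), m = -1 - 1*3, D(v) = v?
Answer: -998/187 ≈ -5.3369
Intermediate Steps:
m = -4 (m = -1 - 3 = -4)
Z(K, f) = 6 - 4*K
U = 985 (U = 965 - 1*(-20) = 965 + 20 = 985)
(o(Z(4, -4)) + U)/(-2091 + 1904) = ((23 + (6 - 4*4)) + 985)/(-2091 + 1904) = ((23 + (6 - 16)) + 985)/(-187) = ((23 - 10) + 985)*(-1/187) = (13 + 985)*(-1/187) = 998*(-1/187) = -998/187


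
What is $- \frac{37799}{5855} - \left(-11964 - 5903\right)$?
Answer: $\frac{104573486}{5855} \approx 17861.0$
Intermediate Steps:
$- \frac{37799}{5855} - \left(-11964 - 5903\right) = \left(-37799\right) \frac{1}{5855} - -17867 = - \frac{37799}{5855} + 17867 = \frac{104573486}{5855}$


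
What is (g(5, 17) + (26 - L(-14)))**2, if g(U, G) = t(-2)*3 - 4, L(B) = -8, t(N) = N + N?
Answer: 324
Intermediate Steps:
t(N) = 2*N
g(U, G) = -16 (g(U, G) = (2*(-2))*3 - 4 = -4*3 - 4 = -12 - 4 = -16)
(g(5, 17) + (26 - L(-14)))**2 = (-16 + (26 - 1*(-8)))**2 = (-16 + (26 + 8))**2 = (-16 + 34)**2 = 18**2 = 324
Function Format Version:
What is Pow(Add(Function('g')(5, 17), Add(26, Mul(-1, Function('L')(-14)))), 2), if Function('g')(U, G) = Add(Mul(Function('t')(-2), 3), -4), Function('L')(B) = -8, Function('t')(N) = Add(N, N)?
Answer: 324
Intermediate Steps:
Function('t')(N) = Mul(2, N)
Function('g')(U, G) = -16 (Function('g')(U, G) = Add(Mul(Mul(2, -2), 3), -4) = Add(Mul(-4, 3), -4) = Add(-12, -4) = -16)
Pow(Add(Function('g')(5, 17), Add(26, Mul(-1, Function('L')(-14)))), 2) = Pow(Add(-16, Add(26, Mul(-1, -8))), 2) = Pow(Add(-16, Add(26, 8)), 2) = Pow(Add(-16, 34), 2) = Pow(18, 2) = 324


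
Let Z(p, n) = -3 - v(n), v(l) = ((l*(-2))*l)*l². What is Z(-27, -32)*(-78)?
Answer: -163577622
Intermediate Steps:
v(l) = -2*l⁴ (v(l) = ((-2*l)*l)*l² = (-2*l²)*l² = -2*l⁴)
Z(p, n) = -3 + 2*n⁴ (Z(p, n) = -3 - (-2)*n⁴ = -3 + 2*n⁴)
Z(-27, -32)*(-78) = (-3 + 2*(-32)⁴)*(-78) = (-3 + 2*1048576)*(-78) = (-3 + 2097152)*(-78) = 2097149*(-78) = -163577622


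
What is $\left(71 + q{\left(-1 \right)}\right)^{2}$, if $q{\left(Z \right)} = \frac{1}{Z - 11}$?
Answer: $\frac{724201}{144} \approx 5029.2$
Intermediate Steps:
$q{\left(Z \right)} = \frac{1}{-11 + Z}$
$\left(71 + q{\left(-1 \right)}\right)^{2} = \left(71 + \frac{1}{-11 - 1}\right)^{2} = \left(71 + \frac{1}{-12}\right)^{2} = \left(71 - \frac{1}{12}\right)^{2} = \left(\frac{851}{12}\right)^{2} = \frac{724201}{144}$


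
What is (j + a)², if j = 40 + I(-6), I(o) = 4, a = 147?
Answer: 36481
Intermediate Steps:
j = 44 (j = 40 + 4 = 44)
(j + a)² = (44 + 147)² = 191² = 36481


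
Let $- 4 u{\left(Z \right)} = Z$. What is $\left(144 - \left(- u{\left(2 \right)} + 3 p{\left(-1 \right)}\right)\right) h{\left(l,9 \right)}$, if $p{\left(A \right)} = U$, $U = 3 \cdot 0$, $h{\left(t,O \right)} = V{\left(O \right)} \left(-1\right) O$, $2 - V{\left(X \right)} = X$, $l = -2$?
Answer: $\frac{18081}{2} \approx 9040.5$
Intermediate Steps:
$V{\left(X \right)} = 2 - X$
$u{\left(Z \right)} = - \frac{Z}{4}$
$h{\left(t,O \right)} = O \left(-2 + O\right)$ ($h{\left(t,O \right)} = \left(2 - O\right) \left(-1\right) O = \left(-2 + O\right) O = O \left(-2 + O\right)$)
$U = 0$
$p{\left(A \right)} = 0$
$\left(144 - \left(- u{\left(2 \right)} + 3 p{\left(-1 \right)}\right)\right) h{\left(l,9 \right)} = \left(144 - \frac{1}{2}\right) 9 \left(-2 + 9\right) = \left(144 + \left(0 - \frac{1}{2}\right)\right) 9 \cdot 7 = \left(144 - \frac{1}{2}\right) 63 = \frac{287}{2} \cdot 63 = \frac{18081}{2}$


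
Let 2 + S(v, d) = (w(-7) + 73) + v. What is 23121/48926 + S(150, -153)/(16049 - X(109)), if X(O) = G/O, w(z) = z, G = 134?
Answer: 41584662923/85581701682 ≈ 0.48591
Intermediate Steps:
X(O) = 134/O
S(v, d) = 64 + v (S(v, d) = -2 + ((-7 + 73) + v) = -2 + (66 + v) = 64 + v)
23121/48926 + S(150, -153)/(16049 - X(109)) = 23121/48926 + (64 + 150)/(16049 - 134/109) = 23121*(1/48926) + 214/(16049 - 134/109) = 23121/48926 + 214/(16049 - 1*134/109) = 23121/48926 + 214/(16049 - 134/109) = 23121/48926 + 214/(1749207/109) = 23121/48926 + 214*(109/1749207) = 23121/48926 + 23326/1749207 = 41584662923/85581701682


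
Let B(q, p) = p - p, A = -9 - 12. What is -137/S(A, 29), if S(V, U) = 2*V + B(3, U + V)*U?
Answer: 137/42 ≈ 3.2619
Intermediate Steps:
A = -21
B(q, p) = 0
S(V, U) = 2*V (S(V, U) = 2*V + 0*U = 2*V + 0 = 2*V)
-137/S(A, 29) = -137/(2*(-21)) = -137/(-42) = -137*(-1/42) = 137/42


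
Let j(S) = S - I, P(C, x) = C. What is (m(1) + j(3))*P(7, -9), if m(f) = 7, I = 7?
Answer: 21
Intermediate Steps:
j(S) = -7 + S (j(S) = S - 1*7 = S - 7 = -7 + S)
(m(1) + j(3))*P(7, -9) = (7 + (-7 + 3))*7 = (7 - 4)*7 = 3*7 = 21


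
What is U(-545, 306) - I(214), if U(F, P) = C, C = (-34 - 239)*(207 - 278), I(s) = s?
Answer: 19169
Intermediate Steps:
C = 19383 (C = -273*(-71) = 19383)
U(F, P) = 19383
U(-545, 306) - I(214) = 19383 - 1*214 = 19383 - 214 = 19169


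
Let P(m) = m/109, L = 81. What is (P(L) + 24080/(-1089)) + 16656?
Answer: 1974547345/118701 ≈ 16635.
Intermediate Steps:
P(m) = m/109 (P(m) = m*(1/109) = m/109)
(P(L) + 24080/(-1089)) + 16656 = ((1/109)*81 + 24080/(-1089)) + 16656 = (81/109 + 24080*(-1/1089)) + 16656 = (81/109 - 24080/1089) + 16656 = -2536511/118701 + 16656 = 1974547345/118701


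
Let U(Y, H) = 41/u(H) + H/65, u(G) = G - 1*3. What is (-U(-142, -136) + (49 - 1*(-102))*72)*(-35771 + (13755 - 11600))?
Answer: -3302774991824/9035 ≈ -3.6555e+8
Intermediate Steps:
u(G) = -3 + G (u(G) = G - 3 = -3 + G)
U(Y, H) = 41/(-3 + H) + H/65
(-U(-142, -136) + (49 - 1*(-102))*72)*(-35771 + (13755 - 11600)) = (-(2665 - 136*(-3 - 136))/(65*(-3 - 136)) + (49 - 1*(-102))*72)*(-35771 + (13755 - 11600)) = (-(2665 - 136*(-139))/(65*(-139)) + (49 + 102)*72)*(-35771 + 2155) = (-(-1)*(2665 + 18904)/(65*139) + 151*72)*(-33616) = (-(-1)*21569/(65*139) + 10872)*(-33616) = (-1*(-21569/9035) + 10872)*(-33616) = (21569/9035 + 10872)*(-33616) = (98250089/9035)*(-33616) = -3302774991824/9035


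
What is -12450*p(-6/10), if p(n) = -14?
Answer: 174300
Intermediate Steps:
-12450*p(-6/10) = -12450*(-14) = 174300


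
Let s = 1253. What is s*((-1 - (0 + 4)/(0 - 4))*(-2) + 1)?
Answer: 1253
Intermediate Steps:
s*((-1 - (0 + 4)/(0 - 4))*(-2) + 1) = 1253*((-1 - (0 + 4)/(0 - 4))*(-2) + 1) = 1253*((-1 - 4/(-4))*(-2) + 1) = 1253*((-1 - 4*(-1)/4)*(-2) + 1) = 1253*((-1 - 1*(-1))*(-2) + 1) = 1253*((-1 + 1)*(-2) + 1) = 1253*(0*(-2) + 1) = 1253*(0 + 1) = 1253*1 = 1253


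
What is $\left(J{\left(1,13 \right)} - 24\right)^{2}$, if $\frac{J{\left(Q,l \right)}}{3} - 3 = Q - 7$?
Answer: $1089$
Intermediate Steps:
$J{\left(Q,l \right)} = -12 + 3 Q$ ($J{\left(Q,l \right)} = 9 + 3 \left(Q - 7\right) = 9 + 3 \left(-7 + Q\right) = 9 + \left(-21 + 3 Q\right) = -12 + 3 Q$)
$\left(J{\left(1,13 \right)} - 24\right)^{2} = \left(\left(-12 + 3 \cdot 1\right) - 24\right)^{2} = \left(\left(-12 + 3\right) - 24\right)^{2} = \left(-9 - 24\right)^{2} = \left(-33\right)^{2} = 1089$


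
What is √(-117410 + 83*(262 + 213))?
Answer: 3*I*√8665 ≈ 279.26*I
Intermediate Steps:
√(-117410 + 83*(262 + 213)) = √(-117410 + 83*475) = √(-117410 + 39425) = √(-77985) = 3*I*√8665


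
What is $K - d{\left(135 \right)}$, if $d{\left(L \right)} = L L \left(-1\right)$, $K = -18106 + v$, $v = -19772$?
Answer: $-19653$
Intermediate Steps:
$K = -37878$ ($K = -18106 - 19772 = -37878$)
$d{\left(L \right)} = - L^{2}$ ($d{\left(L \right)} = L^{2} \left(-1\right) = - L^{2}$)
$K - d{\left(135 \right)} = -37878 - - 135^{2} = -37878 - \left(-1\right) 18225 = -37878 - -18225 = -37878 + 18225 = -19653$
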